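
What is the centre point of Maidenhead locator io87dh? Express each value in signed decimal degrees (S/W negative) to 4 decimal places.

57.3125, -3.7083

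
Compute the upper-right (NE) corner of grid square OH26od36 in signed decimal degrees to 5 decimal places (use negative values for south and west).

Field O=14, H=7: +14·20° lon, +7·10° lat → SW at lon 100°, lat -20°.
Square 2, 6: +2·2° lon, +6·1° lat → SW at lon 104°, lat -14°.
Subsquare o=14, d=3: +14·0.0833333° lon, +3·0.0416667° lat → SW at lon 105.167°, lat -13.875°.
Extended square 3, 6: +3·0.00833333° lon, +6·0.00416667° lat → SW at lon 105.192°, lat -13.85°.
Cell spans 0.00833333° lon × 0.00416667° lat. NE corner is SW corner plus one full cell.
latitude -13.84583, longitude 105.20000.

-13.84583, 105.20000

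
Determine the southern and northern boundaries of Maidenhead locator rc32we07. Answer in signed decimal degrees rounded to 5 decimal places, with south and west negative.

-67.80417, -67.80000

Field R=17, C=2: +17·20° lon, +2·10° lat → SW at lon 160°, lat -70°.
Square 3, 2: +3·2° lon, +2·1° lat → SW at lon 166°, lat -68°.
Subsquare w=22, e=4: +22·0.0833333° lon, +4·0.0416667° lat → SW at lon 167.833°, lat -67.8333°.
Extended square 0, 7: +0·0.00833333° lon, +7·0.00416667° lat → SW at lon 167.833°, lat -67.8042°.
Cell spans 0.00833333° lon × 0.00416667° lat.
south -67.80417, north -67.80000.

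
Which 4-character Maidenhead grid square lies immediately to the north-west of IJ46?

IJ37

Longitude square 4; −1 → 3.
Latitude square 6; +1 → 7.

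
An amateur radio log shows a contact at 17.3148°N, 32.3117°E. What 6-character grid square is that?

KK67dh

Add 180° to longitude and 90° to latitude: 212.3117, 107.3148.
Field: 212.3117/20 → 10 → K, 107.3148/10 → 10 → K; chars KK.
Square: 12.3117/2 → 6, 7.3148/1 → 7; chars 67.
Subsquare: 0.3117/0.0833333 → 3 → d, 0.3148/0.0416667 → 7 → h; chars dh.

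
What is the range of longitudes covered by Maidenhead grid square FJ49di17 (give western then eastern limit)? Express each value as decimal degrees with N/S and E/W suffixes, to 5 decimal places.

Field F=5, J=9: +5·20° lon, +9·10° lat → SW at lon -80°, lat 0°.
Square 4, 9: +4·2° lon, +9·1° lat → SW at lon -72°, lat 9°.
Subsquare d=3, i=8: +3·0.0833333° lon, +8·0.0416667° lat → SW at lon -71.75°, lat 9.33333°.
Extended square 1, 7: +1·0.00833333° lon, +7·0.00416667° lat → SW at lon -71.7417°, lat 9.3625°.
Cell spans 0.00833333° lon × 0.00416667° lat.
west 71.74167° W, east 71.73333° W.

71.74167° W, 71.73333° W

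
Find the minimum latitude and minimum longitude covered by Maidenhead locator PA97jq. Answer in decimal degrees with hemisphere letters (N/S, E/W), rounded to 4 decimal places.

Field P=15, A=0: +15·20° lon, +0·10° lat → SW at lon 120°, lat -90°.
Square 9, 7: +9·2° lon, +7·1° lat → SW at lon 138°, lat -83°.
Subsquare j=9, q=16: +9·0.0833333° lon, +16·0.0416667° lat → SW at lon 138.75°, lat -82.3333°.
latitude 82.3333° S, longitude 138.7500° E.

82.3333° S, 138.7500° E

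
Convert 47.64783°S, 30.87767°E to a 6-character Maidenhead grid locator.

Offset from 180°W / 90°S: lon 210.8777°, lat 42.3522°.
Field: lon ⌊210.8777/20⌋ = 10 → K; lat ⌊42.3522/10⌋ = 4 → E.
Square: lon ⌊10.8777/2⌋ = 5; lat ⌊2.3522/1⌋ = 2.
Subsquare: lon ⌊0.8777/0.0833333⌋ = 10 → k; lat ⌊0.3522/0.0416667⌋ = 8 → i.

KE52ki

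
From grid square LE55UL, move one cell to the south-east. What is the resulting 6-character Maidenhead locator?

Longitude subsquare u = 20; +1 → 21 = v.
Latitude subsquare l = 11; −1 → 10 = k.

LE55vk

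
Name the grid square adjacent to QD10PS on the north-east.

Longitude subsquare p = 15; +1 → 16 = q.
Latitude subsquare s = 18; +1 → 19 = t.

QD10qt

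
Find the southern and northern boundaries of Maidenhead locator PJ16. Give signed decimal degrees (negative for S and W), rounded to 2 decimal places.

Field P=15, J=9: +15·20° lon, +9·10° lat → SW at lon 120°, lat 0°.
Square 1, 6: +1·2° lon, +6·1° lat → SW at lon 122°, lat 6°.
Cell spans 2° lon × 1° lat.
south 6.00, north 7.00.

6.00, 7.00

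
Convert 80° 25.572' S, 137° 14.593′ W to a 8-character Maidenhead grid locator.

Shift to the Maidenhead origin (180°W, 90°S): lon 42.75678, lat 9.57380.
Field (20°×10°, letters A–R): 42.75678/20 → 2 → C, 9.57380/10 → 0 → A; chars CA.
Square (2°×1°, digits 0–9): 2.75678/2 → 1, 9.57380/1 → 9; chars 19.
Subsquare (5′×2.5′, letters a–x): 0.75678/0.0833333 → 9 → j, 0.57380/0.0416667 → 13 → n; chars jn.
Extended square (30″×15″, digits 0–9): 0.00678/0.00833333 → 0, 0.03213/0.00416667 → 7; chars 07.

CA19jn07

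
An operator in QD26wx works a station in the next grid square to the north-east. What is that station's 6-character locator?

Longitude subsquare w = 22; +1 → 23 = x.
Latitude subsquare x = 23; +1 → 24, wraps to 0 = a, carry into square.
Latitude square 6; +1 → 7.

QD27xa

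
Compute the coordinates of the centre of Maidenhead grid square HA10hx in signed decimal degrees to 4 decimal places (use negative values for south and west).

-89.0208, -37.3750

Field H=7, A=0: +7·20° lon, +0·10° lat → SW at lon -40°, lat -90°.
Square 1, 0: +1·2° lon, +0·1° lat → SW at lon -38°, lat -90°.
Subsquare h=7, x=23: +7·0.0833333° lon, +23·0.0416667° lat → SW at lon -37.4167°, lat -89.0417°.
Cell spans 0.0833333° lon × 0.0416667° lat. Centre is SW corner plus half of each.
latitude -89.0208, longitude -37.3750.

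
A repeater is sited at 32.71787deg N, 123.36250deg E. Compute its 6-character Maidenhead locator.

PM12qr

Add 180° to longitude and 90° to latitude: 303.3625, 122.7179.
Field (20°×10°, letters A–R): 303.3625/20 → 15 → P, 122.7179/10 → 12 → M; chars PM.
Square (2°×1°, digits 0–9): 3.3625/2 → 1, 2.7179/1 → 2; chars 12.
Subsquare (5′×2.5′, letters a–x): 1.3625/0.0833333 → 16 → q, 0.7179/0.0416667 → 17 → r; chars qr.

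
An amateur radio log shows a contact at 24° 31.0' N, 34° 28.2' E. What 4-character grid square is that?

KL74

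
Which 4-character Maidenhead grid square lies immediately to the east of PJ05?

PJ15

Longitude square 0; +1 → 1.
The latitude characters are unchanged.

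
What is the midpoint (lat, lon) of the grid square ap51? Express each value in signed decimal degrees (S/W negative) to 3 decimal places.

Field A=0, P=15: +0·20° lon, +15·10° lat → SW at lon -180°, lat 60°.
Square 5, 1: +5·2° lon, +1·1° lat → SW at lon -170°, lat 61°.
Cell spans 2° lon × 1° lat. Centre is SW corner plus half of each.
latitude 61.500, longitude -169.000.

61.500, -169.000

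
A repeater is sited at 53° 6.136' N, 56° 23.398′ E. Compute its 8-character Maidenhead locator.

Offset from 180°W / 90°S: lon 236.38997°, lat 143.10227°.
Field (20°×10°, letters A–R): lon ⌊236.38997/20⌋ = 11 → L; lat ⌊143.10227/10⌋ = 14 → O.
Square (2°×1°, digits 0–9): lon ⌊16.38997/2⌋ = 8; lat ⌊3.10227/1⌋ = 3.
Subsquare (5′×2.5′, letters a–x): lon ⌊0.38997/0.0833333⌋ = 4 → e; lat ⌊0.10227/0.0416667⌋ = 2 → c.
Extended square (30″×15″, digits 0–9): lon ⌊0.05663/0.00833333⌋ = 6; lat ⌊0.01893/0.00416667⌋ = 4.

LO83ec64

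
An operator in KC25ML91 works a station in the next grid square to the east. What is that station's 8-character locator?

Longitude extended square 9; +1 → 10, wraps to 0, carry into subsquare.
Longitude subsquare m = 12; +1 → 13 = n.
The latitude characters are unchanged.

KC25nl01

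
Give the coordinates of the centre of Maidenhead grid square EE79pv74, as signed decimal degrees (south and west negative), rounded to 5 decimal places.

-40.10625, -84.68750

Field E=4, E=4: +4·20° lon, +4·10° lat → SW at lon -100°, lat -50°.
Square 7, 9: +7·2° lon, +9·1° lat → SW at lon -86°, lat -41°.
Subsquare p=15, v=21: +15·0.0833333° lon, +21·0.0416667° lat → SW at lon -84.75°, lat -40.125°.
Extended square 7, 4: +7·0.00833333° lon, +4·0.00416667° lat → SW at lon -84.6917°, lat -40.1083°.
Cell spans 0.00833333° lon × 0.00416667° lat. Centre is SW corner plus half of each.
latitude -40.10625, longitude -84.68750.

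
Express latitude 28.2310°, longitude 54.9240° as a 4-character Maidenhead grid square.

LL78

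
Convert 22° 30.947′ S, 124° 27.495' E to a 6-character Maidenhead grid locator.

PG27fl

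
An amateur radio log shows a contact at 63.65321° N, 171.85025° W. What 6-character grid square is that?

Add 180° to longitude and 90° to latitude: 8.1498, 153.6532.
Field: 8.1498/20 → 0 → A, 153.6532/10 → 15 → P; chars AP.
Square: 8.1498/2 → 4, 3.6532/1 → 3; chars 43.
Subsquare: 0.1498/0.0833333 → 1 → b, 0.6532/0.0416667 → 15 → p; chars bp.

AP43bp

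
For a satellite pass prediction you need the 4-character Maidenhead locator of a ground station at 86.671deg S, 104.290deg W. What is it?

DA73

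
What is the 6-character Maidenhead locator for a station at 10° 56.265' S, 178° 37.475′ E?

Add 180° to longitude and 90° to latitude: 358.6246, 79.0623.
Field: lon ⌊358.6246/20⌋ = 17 → R; lat ⌊79.0623/10⌋ = 7 → H.
Square: lon ⌊18.6246/2⌋ = 9; lat ⌊9.0623/1⌋ = 9.
Subsquare: lon ⌊0.6246/0.0833333⌋ = 7 → h; lat ⌊0.0623/0.0416667⌋ = 1 → b.

RH99hb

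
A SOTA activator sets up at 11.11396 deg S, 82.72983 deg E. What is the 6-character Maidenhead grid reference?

NH18iv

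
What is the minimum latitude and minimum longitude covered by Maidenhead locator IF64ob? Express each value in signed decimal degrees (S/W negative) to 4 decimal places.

-35.9583, -6.8333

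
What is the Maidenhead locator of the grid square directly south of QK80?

QJ89

Latitude square 0; −1 → -1, wraps to 9, carry into field.
Latitude field K = 10; −1 → 9 = J.
The longitude characters are unchanged.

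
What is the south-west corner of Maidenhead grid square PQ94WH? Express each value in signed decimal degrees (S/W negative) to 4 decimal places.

Field P=15, Q=16: +15·20° lon, +16·10° lat → SW at lon 120°, lat 70°.
Square 9, 4: +9·2° lon, +4·1° lat → SW at lon 138°, lat 74°.
Subsquare w=22, h=7: +22·0.0833333° lon, +7·0.0416667° lat → SW at lon 139.833°, lat 74.2917°.
latitude 74.2917, longitude 139.8333.

74.2917, 139.8333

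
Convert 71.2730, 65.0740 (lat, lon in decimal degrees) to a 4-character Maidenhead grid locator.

MQ21

Add 180° to longitude and 90° to latitude: 245.07, 161.27.
Field: 245.07/20 → 12 → M, 161.27/10 → 16 → Q; chars MQ.
Square: 5.07/2 → 2, 1.27/1 → 1; chars 21.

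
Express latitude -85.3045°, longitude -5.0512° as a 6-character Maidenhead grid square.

IA74lq

Offset from 180°W / 90°S: lon 174.9488°, lat 4.6955°.
Field: 174.9488/20 → 8 → I, 4.6955/10 → 0 → A; chars IA.
Square: 14.9488/2 → 7, 4.6955/1 → 4; chars 74.
Subsquare: 0.9488/0.0833333 → 11 → l, 0.6955/0.0416667 → 16 → q; chars lq.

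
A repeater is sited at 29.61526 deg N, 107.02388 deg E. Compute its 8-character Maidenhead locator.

Offset from 180°W / 90°S: lon 287.02388°, lat 119.61526°.
Field: lon ⌊287.02388/20⌋ = 14 → O; lat ⌊119.61526/10⌋ = 11 → L.
Square: lon ⌊7.02388/2⌋ = 3; lat ⌊9.61526/1⌋ = 9.
Subsquare: lon ⌊1.02388/0.0833333⌋ = 12 → m; lat ⌊0.61526/0.0416667⌋ = 14 → o.
Extended square: lon ⌊0.02388/0.00833333⌋ = 2; lat ⌊0.03193/0.00416667⌋ = 7.

OL39mo27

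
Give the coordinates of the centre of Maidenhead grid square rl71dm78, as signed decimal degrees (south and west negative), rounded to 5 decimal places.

21.53542, 174.31250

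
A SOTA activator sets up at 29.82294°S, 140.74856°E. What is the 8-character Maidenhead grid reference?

Add 180° to longitude and 90° to latitude: 320.74856, 60.17706.
Field (20°×10°, letters A–R): 320.74856/20 → 16 → Q, 60.17706/10 → 6 → G; chars QG.
Square (2°×1°, digits 0–9): 0.74856/2 → 0, 0.17706/1 → 0; chars 00.
Subsquare (5′×2.5′, letters a–x): 0.74856/0.0833333 → 8 → i, 0.17706/0.0416667 → 4 → e; chars ie.
Extended square (30″×15″, digits 0–9): 0.08189/0.00833333 → 9, 0.01039/0.00416667 → 2; chars 92.

QG00ie92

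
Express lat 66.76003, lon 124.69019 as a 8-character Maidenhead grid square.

Add 180° to longitude and 90° to latitude: 304.69019, 156.76003.
Field (20°×10°, letters A–R): 304.69019/20 → 15 → P, 156.76003/10 → 15 → P; chars PP.
Square (2°×1°, digits 0–9): 4.69019/2 → 2, 6.76003/1 → 6; chars 26.
Subsquare (5′×2.5′, letters a–x): 0.69019/0.0833333 → 8 → i, 0.76003/0.0416667 → 18 → s; chars is.
Extended square (30″×15″, digits 0–9): 0.02352/0.00833333 → 2, 0.01003/0.00416667 → 2; chars 22.

PP26is22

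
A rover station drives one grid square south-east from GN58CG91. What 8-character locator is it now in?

Longitude extended square 9; +1 → 10, wraps to 0, carry into subsquare.
Longitude subsquare c = 2; +1 → 3 = d.
Latitude extended square 1; −1 → 0.

GN58dg00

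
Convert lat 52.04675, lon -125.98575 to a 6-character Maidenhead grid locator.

Shift to the Maidenhead origin (180°W, 90°S): lon 54.0143, lat 142.0468.
Field: 54.0143/20 → 2 → C, 142.0468/10 → 14 → O; chars CO.
Square: 14.0143/2 → 7, 2.0468/1 → 2; chars 72.
Subsquare: 0.0143/0.0833333 → 0 → a, 0.0468/0.0416667 → 1 → b; chars ab.

CO72ab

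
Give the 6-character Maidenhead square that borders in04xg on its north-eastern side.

Longitude subsquare x = 23; +1 → 24, wraps to 0 = a, carry into square.
Longitude square 0; +1 → 1.
Latitude subsquare g = 6; +1 → 7 = h.

IN14ah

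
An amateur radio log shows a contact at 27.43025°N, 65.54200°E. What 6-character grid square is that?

ML27sk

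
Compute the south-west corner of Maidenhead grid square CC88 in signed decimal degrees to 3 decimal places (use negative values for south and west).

Field C=2, C=2: +2·20° lon, +2·10° lat → SW at lon -140°, lat -70°.
Square 8, 8: +8·2° lon, +8·1° lat → SW at lon -124°, lat -62°.
latitude -62.000, longitude -124.000.

-62.000, -124.000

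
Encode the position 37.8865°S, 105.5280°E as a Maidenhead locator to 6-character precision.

OF22sc

Offset from 180°W / 90°S: lon 285.5280°, lat 52.1135°.
Field: lon ⌊285.5280/20⌋ = 14 → O; lat ⌊52.1135/10⌋ = 5 → F.
Square: lon ⌊5.5280/2⌋ = 2; lat ⌊2.1135/1⌋ = 2.
Subsquare: lon ⌊1.5280/0.0833333⌋ = 18 → s; lat ⌊0.1135/0.0416667⌋ = 2 → c.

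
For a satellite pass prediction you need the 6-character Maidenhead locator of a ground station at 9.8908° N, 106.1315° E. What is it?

OJ39bv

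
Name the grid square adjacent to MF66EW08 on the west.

Longitude extended square 0; −1 → -1, wraps to 9, carry into subsquare.
Longitude subsquare e = 4; −1 → 3 = d.
The latitude characters are unchanged.

MF66dw98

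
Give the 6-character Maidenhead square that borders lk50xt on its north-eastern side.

LK60au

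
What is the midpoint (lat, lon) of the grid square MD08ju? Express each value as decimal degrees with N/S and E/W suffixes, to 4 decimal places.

Field M=12, D=3: +12·20° lon, +3·10° lat → SW at lon 60°, lat -60°.
Square 0, 8: +0·2° lon, +8·1° lat → SW at lon 60°, lat -52°.
Subsquare j=9, u=20: +9·0.0833333° lon, +20·0.0416667° lat → SW at lon 60.75°, lat -51.1667°.
Cell spans 0.0833333° lon × 0.0416667° lat. Centre is SW corner plus half of each.
latitude 51.1458° S, longitude 60.7917° E.

51.1458° S, 60.7917° E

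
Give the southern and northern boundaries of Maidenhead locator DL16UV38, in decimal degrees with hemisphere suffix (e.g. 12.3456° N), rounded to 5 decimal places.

Field D=3, L=11: +3·20° lon, +11·10° lat → SW at lon -120°, lat 20°.
Square 1, 6: +1·2° lon, +6·1° lat → SW at lon -118°, lat 26°.
Subsquare u=20, v=21: +20·0.0833333° lon, +21·0.0416667° lat → SW at lon -116.333°, lat 26.875°.
Extended square 3, 8: +3·0.00833333° lon, +8·0.00416667° lat → SW at lon -116.308°, lat 26.9083°.
Cell spans 0.00833333° lon × 0.00416667° lat.
south 26.90833° N, north 26.91250° N.

26.90833° N, 26.91250° N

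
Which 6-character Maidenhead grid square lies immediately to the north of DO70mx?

DO71ma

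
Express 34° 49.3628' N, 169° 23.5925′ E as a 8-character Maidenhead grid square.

Offset from 180°W / 90°S: lon 349.39321°, lat 124.82271°.
Field: lon ⌊349.39321/20⌋ = 17 → R; lat ⌊124.82271/10⌋ = 12 → M.
Square: lon ⌊9.39321/2⌋ = 4; lat ⌊4.82271/1⌋ = 4.
Subsquare: lon ⌊1.39321/0.0833333⌋ = 16 → q; lat ⌊0.82271/0.0416667⌋ = 19 → t.
Extended square: lon ⌊0.05987/0.00833333⌋ = 7; lat ⌊0.03105/0.00416667⌋ = 7.

RM44qt77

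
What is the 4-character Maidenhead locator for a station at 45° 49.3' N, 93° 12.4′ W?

Add 180° to longitude and 90° to latitude: 86.79, 135.82.
Field: 86.79/20 → 4 → E, 135.82/10 → 13 → N; chars EN.
Square: 6.79/2 → 3, 5.82/1 → 5; chars 35.

EN35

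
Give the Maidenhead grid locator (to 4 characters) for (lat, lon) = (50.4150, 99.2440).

NO90

Add 180° to longitude and 90° to latitude: 279.24, 140.41.
Field: 279.24/20 → 13 → N, 140.41/10 → 14 → O; chars NO.
Square: 19.24/2 → 9, 0.41/1 → 0; chars 90.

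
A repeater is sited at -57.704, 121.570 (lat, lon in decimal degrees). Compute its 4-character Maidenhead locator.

Shift to the Maidenhead origin (180°W, 90°S): lon 301.57, lat 32.30.
Field (20°×10°, letters A–R): 301.57/20 → 15 → P, 32.30/10 → 3 → D; chars PD.
Square (2°×1°, digits 0–9): 1.57/2 → 0, 2.30/1 → 2; chars 02.

PD02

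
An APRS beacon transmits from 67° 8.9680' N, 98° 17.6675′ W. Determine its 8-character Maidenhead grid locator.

EP07ud45

Offset from 180°W / 90°S: lon 81.70554°, lat 157.14947°.
Field: 81.70554/20 → 4 → E, 157.14947/10 → 15 → P; chars EP.
Square: 1.70554/2 → 0, 7.14947/1 → 7; chars 07.
Subsquare: 1.70554/0.0833333 → 20 → u, 0.14947/0.0416667 → 3 → d; chars ud.
Extended square: 0.03887/0.00833333 → 4, 0.02447/0.00416667 → 5; chars 45.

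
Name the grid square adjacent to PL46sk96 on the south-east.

PL46tk05

Longitude extended square 9; +1 → 10, wraps to 0, carry into subsquare.
Longitude subsquare s = 18; +1 → 19 = t.
Latitude extended square 6; −1 → 5.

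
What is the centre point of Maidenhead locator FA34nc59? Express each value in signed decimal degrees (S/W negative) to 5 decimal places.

Field F=5, A=0: +5·20° lon, +0·10° lat → SW at lon -80°, lat -90°.
Square 3, 4: +3·2° lon, +4·1° lat → SW at lon -74°, lat -86°.
Subsquare n=13, c=2: +13·0.0833333° lon, +2·0.0416667° lat → SW at lon -72.9167°, lat -85.9167°.
Extended square 5, 9: +5·0.00833333° lon, +9·0.00416667° lat → SW at lon -72.875°, lat -85.8792°.
Cell spans 0.00833333° lon × 0.00416667° lat. Centre is SW corner plus half of each.
latitude -85.87708, longitude -72.87083.

-85.87708, -72.87083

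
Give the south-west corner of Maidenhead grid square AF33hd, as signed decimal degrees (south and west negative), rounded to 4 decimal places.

-36.8750, -173.4167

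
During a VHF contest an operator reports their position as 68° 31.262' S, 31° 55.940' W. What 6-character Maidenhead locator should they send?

HC41al

Offset from 180°W / 90°S: lon 148.0677°, lat 21.4790°.
Field: 148.0677/20 → 7 → H, 21.4790/10 → 2 → C; chars HC.
Square: 8.0677/2 → 4, 1.4790/1 → 1; chars 41.
Subsquare: 0.0677/0.0833333 → 0 → a, 0.4790/0.0416667 → 11 → l; chars al.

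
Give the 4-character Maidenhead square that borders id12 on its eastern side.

ID22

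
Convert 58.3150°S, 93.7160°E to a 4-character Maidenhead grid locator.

ND61

Offset from 180°W / 90°S: lon 273.72°, lat 31.69°.
Field (20°×10°, letters A–R): lon ⌊273.72/20⌋ = 13 → N; lat ⌊31.69/10⌋ = 3 → D.
Square (2°×1°, digits 0–9): lon ⌊13.72/2⌋ = 6; lat ⌊1.69/1⌋ = 1.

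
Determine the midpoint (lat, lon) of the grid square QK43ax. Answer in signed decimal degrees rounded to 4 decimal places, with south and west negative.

Field Q=16, K=10: +16·20° lon, +10·10° lat → SW at lon 140°, lat 10°.
Square 4, 3: +4·2° lon, +3·1° lat → SW at lon 148°, lat 13°.
Subsquare a=0, x=23: +0·0.0833333° lon, +23·0.0416667° lat → SW at lon 148°, lat 13.9583°.
Cell spans 0.0833333° lon × 0.0416667° lat. Centre is SW corner plus half of each.
latitude 13.9792, longitude 148.0417.

13.9792, 148.0417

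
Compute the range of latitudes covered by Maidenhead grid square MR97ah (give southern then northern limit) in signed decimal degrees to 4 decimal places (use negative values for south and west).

87.2917, 87.3333

Field M=12, R=17: +12·20° lon, +17·10° lat → SW at lon 60°, lat 80°.
Square 9, 7: +9·2° lon, +7·1° lat → SW at lon 78°, lat 87°.
Subsquare a=0, h=7: +0·0.0833333° lon, +7·0.0416667° lat → SW at lon 78°, lat 87.2917°.
Cell spans 0.0833333° lon × 0.0416667° lat.
south 87.2917, north 87.3333.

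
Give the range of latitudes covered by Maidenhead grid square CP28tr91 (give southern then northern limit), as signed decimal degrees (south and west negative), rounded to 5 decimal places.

Field C=2, P=15: +2·20° lon, +15·10° lat → SW at lon -140°, lat 60°.
Square 2, 8: +2·2° lon, +8·1° lat → SW at lon -136°, lat 68°.
Subsquare t=19, r=17: +19·0.0833333° lon, +17·0.0416667° lat → SW at lon -134.417°, lat 68.7083°.
Extended square 9, 1: +9·0.00833333° lon, +1·0.00416667° lat → SW at lon -134.342°, lat 68.7125°.
Cell spans 0.00833333° lon × 0.00416667° lat.
south 68.71250, north 68.71667.

68.71250, 68.71667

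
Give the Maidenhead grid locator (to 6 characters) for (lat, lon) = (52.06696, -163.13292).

AO82kb

Offset from 180°W / 90°S: lon 16.8671°, lat 142.0670°.
Field: lon ⌊16.8671/20⌋ = 0 → A; lat ⌊142.0670/10⌋ = 14 → O.
Square: lon ⌊16.8671/2⌋ = 8; lat ⌊2.0670/1⌋ = 2.
Subsquare: lon ⌊0.8671/0.0833333⌋ = 10 → k; lat ⌊0.0670/0.0416667⌋ = 1 → b.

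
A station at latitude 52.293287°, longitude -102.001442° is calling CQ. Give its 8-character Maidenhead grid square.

DO82xh90

Shift to the Maidenhead origin (180°W, 90°S): lon 77.99856, lat 142.29329.
Field: 77.99856/20 → 3 → D, 142.29329/10 → 14 → O; chars DO.
Square: 17.99856/2 → 8, 2.29329/1 → 2; chars 82.
Subsquare: 1.99856/0.0833333 → 23 → x, 0.29329/0.0416667 → 7 → h; chars xh.
Extended square: 0.08189/0.00833333 → 9, 0.00162/0.00416667 → 0; chars 90.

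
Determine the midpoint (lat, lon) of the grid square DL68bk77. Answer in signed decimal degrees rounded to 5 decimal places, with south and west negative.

28.44792, -107.85417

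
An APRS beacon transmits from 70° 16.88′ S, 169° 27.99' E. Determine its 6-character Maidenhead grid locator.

Add 180° to longitude and 90° to latitude: 349.4665, 19.7187.
Field: 349.4665/20 → 17 → R, 19.7187/10 → 1 → B; chars RB.
Square: 9.4665/2 → 4, 9.7187/1 → 9; chars 49.
Subsquare: 1.4665/0.0833333 → 17 → r, 0.7187/0.0416667 → 17 → r; chars rr.

RB49rr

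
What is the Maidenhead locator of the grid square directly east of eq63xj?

EQ73aj

Longitude subsquare x = 23; +1 → 24, wraps to 0 = a, carry into square.
Longitude square 6; +1 → 7.
The latitude characters are unchanged.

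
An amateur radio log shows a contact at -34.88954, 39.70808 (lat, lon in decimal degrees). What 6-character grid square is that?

Shift to the Maidenhead origin (180°W, 90°S): lon 219.7081, lat 55.1105.
Field: 219.7081/20 → 10 → K, 55.1105/10 → 5 → F; chars KF.
Square: 19.7081/2 → 9, 5.1105/1 → 5; chars 95.
Subsquare: 1.7081/0.0833333 → 20 → u, 0.1105/0.0416667 → 2 → c; chars uc.

KF95uc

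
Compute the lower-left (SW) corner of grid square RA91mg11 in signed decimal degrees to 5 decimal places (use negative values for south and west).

-88.74583, 179.00833

Field R=17, A=0: +17·20° lon, +0·10° lat → SW at lon 160°, lat -90°.
Square 9, 1: +9·2° lon, +1·1° lat → SW at lon 178°, lat -89°.
Subsquare m=12, g=6: +12·0.0833333° lon, +6·0.0416667° lat → SW at lon 179°, lat -88.75°.
Extended square 1, 1: +1·0.00833333° lon, +1·0.00416667° lat → SW at lon 179.008°, lat -88.7458°.
latitude -88.74583, longitude 179.00833.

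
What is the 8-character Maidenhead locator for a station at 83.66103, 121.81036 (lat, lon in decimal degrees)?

Shift to the Maidenhead origin (180°W, 90°S): lon 301.81036, lat 173.66103.
Field: 301.81036/20 → 15 → P, 173.66103/10 → 17 → R; chars PR.
Square: 1.81036/2 → 0, 3.66103/1 → 3; chars 03.
Subsquare: 1.81036/0.0833333 → 21 → v, 0.66103/0.0416667 → 15 → p; chars vp.
Extended square: 0.06036/0.00833333 → 7, 0.03603/0.00416667 → 8; chars 78.

PR03vp78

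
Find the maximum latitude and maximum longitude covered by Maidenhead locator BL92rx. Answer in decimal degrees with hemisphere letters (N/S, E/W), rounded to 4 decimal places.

23.0000° N, 140.5000° W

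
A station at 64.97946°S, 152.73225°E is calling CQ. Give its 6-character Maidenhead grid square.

QC65ia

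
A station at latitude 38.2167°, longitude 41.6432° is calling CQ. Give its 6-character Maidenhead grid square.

Shift to the Maidenhead origin (180°W, 90°S): lon 221.6432, lat 128.2167.
Field: lon ⌊221.6432/20⌋ = 11 → L; lat ⌊128.2167/10⌋ = 12 → M.
Square: lon ⌊1.6432/2⌋ = 0; lat ⌊8.2167/1⌋ = 8.
Subsquare: lon ⌊1.6432/0.0833333⌋ = 19 → t; lat ⌊0.2167/0.0416667⌋ = 5 → f.

LM08tf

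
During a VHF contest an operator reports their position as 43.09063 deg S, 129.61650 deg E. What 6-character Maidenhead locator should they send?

Shift to the Maidenhead origin (180°W, 90°S): lon 309.6165, lat 46.9094.
Field (20°×10°, letters A–R): 309.6165/20 → 15 → P, 46.9094/10 → 4 → E; chars PE.
Square (2°×1°, digits 0–9): 9.6165/2 → 4, 6.9094/1 → 6; chars 46.
Subsquare (5′×2.5′, letters a–x): 1.6165/0.0833333 → 19 → t, 0.9094/0.0416667 → 21 → v; chars tv.

PE46tv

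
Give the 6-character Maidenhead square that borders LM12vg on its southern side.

LM12vf

Latitude subsquare g = 6; −1 → 5 = f.
The longitude characters are unchanged.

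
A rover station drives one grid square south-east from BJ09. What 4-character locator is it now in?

BJ18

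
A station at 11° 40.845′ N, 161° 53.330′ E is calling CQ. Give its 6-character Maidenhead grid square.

Offset from 180°W / 90°S: lon 341.8888°, lat 101.6808°.
Field (20°×10°, letters A–R): lon ⌊341.8888/20⌋ = 17 → R; lat ⌊101.6808/10⌋ = 10 → K.
Square (2°×1°, digits 0–9): lon ⌊1.8888/2⌋ = 0; lat ⌊1.6808/1⌋ = 1.
Subsquare (5′×2.5′, letters a–x): lon ⌊1.8888/0.0833333⌋ = 22 → w; lat ⌊0.6808/0.0416667⌋ = 16 → q.

RK01wq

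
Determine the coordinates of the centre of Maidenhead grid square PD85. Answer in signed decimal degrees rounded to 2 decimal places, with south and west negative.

-54.50, 137.00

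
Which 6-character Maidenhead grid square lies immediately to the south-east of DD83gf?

DD83he

Longitude subsquare g = 6; +1 → 7 = h.
Latitude subsquare f = 5; −1 → 4 = e.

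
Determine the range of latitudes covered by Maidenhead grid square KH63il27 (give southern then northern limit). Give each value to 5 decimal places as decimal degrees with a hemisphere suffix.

16.51250° S, 16.50833° S

Field K=10, H=7: +10·20° lon, +7·10° lat → SW at lon 20°, lat -20°.
Square 6, 3: +6·2° lon, +3·1° lat → SW at lon 32°, lat -17°.
Subsquare i=8, l=11: +8·0.0833333° lon, +11·0.0416667° lat → SW at lon 32.6667°, lat -16.5417°.
Extended square 2, 7: +2·0.00833333° lon, +7·0.00416667° lat → SW at lon 32.6833°, lat -16.5125°.
Cell spans 0.00833333° lon × 0.00416667° lat.
south 16.51250° S, north 16.50833° S.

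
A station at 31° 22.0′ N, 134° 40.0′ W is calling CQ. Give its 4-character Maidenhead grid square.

Add 180° to longitude and 90° to latitude: 45.33, 121.37.
Field: 45.33/20 → 2 → C, 121.37/10 → 12 → M; chars CM.
Square: 5.33/2 → 2, 1.37/1 → 1; chars 21.

CM21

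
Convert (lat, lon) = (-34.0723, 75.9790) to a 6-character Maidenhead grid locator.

MF75xw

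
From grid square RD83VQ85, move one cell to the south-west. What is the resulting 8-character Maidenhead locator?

Longitude extended square 8; −1 → 7.
Latitude extended square 5; −1 → 4.

RD83vq74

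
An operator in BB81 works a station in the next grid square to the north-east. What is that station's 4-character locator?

BB92

Longitude square 8; +1 → 9.
Latitude square 1; +1 → 2.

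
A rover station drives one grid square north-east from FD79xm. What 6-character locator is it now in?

FD89an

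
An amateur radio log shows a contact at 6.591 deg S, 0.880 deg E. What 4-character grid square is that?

Shift to the Maidenhead origin (180°W, 90°S): lon 180.88, lat 83.41.
Field: lon ⌊180.88/20⌋ = 9 → J; lat ⌊83.41/10⌋ = 8 → I.
Square: lon ⌊0.88/2⌋ = 0; lat ⌊3.41/1⌋ = 3.

JI03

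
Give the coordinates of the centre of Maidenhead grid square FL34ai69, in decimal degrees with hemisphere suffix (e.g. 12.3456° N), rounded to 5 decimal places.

24.37292° N, 73.94583° W

Field F=5, L=11: +5·20° lon, +11·10° lat → SW at lon -80°, lat 20°.
Square 3, 4: +3·2° lon, +4·1° lat → SW at lon -74°, lat 24°.
Subsquare a=0, i=8: +0·0.0833333° lon, +8·0.0416667° lat → SW at lon -74°, lat 24.3333°.
Extended square 6, 9: +6·0.00833333° lon, +9·0.00416667° lat → SW at lon -73.95°, lat 24.3708°.
Cell spans 0.00833333° lon × 0.00416667° lat. Centre is SW corner plus half of each.
latitude 24.37292° N, longitude 73.94583° W.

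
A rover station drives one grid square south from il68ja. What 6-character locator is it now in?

IL67jx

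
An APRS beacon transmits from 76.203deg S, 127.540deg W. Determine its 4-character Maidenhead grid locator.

Shift to the Maidenhead origin (180°W, 90°S): lon 52.46, lat 13.80.
Field: 52.46/20 → 2 → C, 13.80/10 → 1 → B; chars CB.
Square: 12.46/2 → 6, 3.80/1 → 3; chars 63.

CB63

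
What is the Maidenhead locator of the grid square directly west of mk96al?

Longitude subsquare a = 0; −1 → -1, wraps to 23 = x, carry into square.
Longitude square 9; −1 → 8.
The latitude characters are unchanged.

MK86xl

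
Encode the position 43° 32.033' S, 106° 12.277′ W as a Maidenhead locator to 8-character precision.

DE66vl51

Shift to the Maidenhead origin (180°W, 90°S): lon 73.79538, lat 46.46612.
Field: 73.79538/20 → 3 → D, 46.46612/10 → 4 → E; chars DE.
Square: 13.79538/2 → 6, 6.46612/1 → 6; chars 66.
Subsquare: 1.79538/0.0833333 → 21 → v, 0.46612/0.0416667 → 11 → l; chars vl.
Extended square: 0.04538/0.00833333 → 5, 0.00778/0.00416667 → 1; chars 51.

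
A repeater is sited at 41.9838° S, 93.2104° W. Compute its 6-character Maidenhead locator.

Shift to the Maidenhead origin (180°W, 90°S): lon 86.7896, lat 48.0162.
Field: 86.7896/20 → 4 → E, 48.0162/10 → 4 → E; chars EE.
Square: 6.7896/2 → 3, 8.0162/1 → 8; chars 38.
Subsquare: 0.7896/0.0833333 → 9 → j, 0.0162/0.0416667 → 0 → a; chars ja.

EE38ja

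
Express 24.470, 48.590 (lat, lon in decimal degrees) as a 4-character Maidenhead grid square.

LL44

Offset from 180°W / 90°S: lon 228.59°, lat 114.47°.
Field: lon ⌊228.59/20⌋ = 11 → L; lat ⌊114.47/10⌋ = 11 → L.
Square: lon ⌊8.59/2⌋ = 4; lat ⌊4.47/1⌋ = 4.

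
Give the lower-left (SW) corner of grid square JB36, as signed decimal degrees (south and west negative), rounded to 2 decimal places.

-74.00, 6.00

Field J=9, B=1: +9·20° lon, +1·10° lat → SW at lon 0°, lat -80°.
Square 3, 6: +3·2° lon, +6·1° lat → SW at lon 6°, lat -74°.
latitude -74.00, longitude 6.00.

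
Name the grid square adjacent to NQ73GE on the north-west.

Longitude subsquare g = 6; −1 → 5 = f.
Latitude subsquare e = 4; +1 → 5 = f.

NQ73ff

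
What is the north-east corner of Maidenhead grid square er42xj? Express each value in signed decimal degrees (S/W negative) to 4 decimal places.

82.4167, -90.0000

Field E=4, R=17: +4·20° lon, +17·10° lat → SW at lon -100°, lat 80°.
Square 4, 2: +4·2° lon, +2·1° lat → SW at lon -92°, lat 82°.
Subsquare x=23, j=9: +23·0.0833333° lon, +9·0.0416667° lat → SW at lon -90.0833°, lat 82.375°.
Cell spans 0.0833333° lon × 0.0416667° lat. NE corner is SW corner plus one full cell.
latitude 82.4167, longitude -90.0000.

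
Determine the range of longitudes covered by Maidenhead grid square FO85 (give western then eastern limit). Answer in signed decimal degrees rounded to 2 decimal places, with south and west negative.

-64.00, -62.00

Field F=5, O=14: +5·20° lon, +14·10° lat → SW at lon -80°, lat 50°.
Square 8, 5: +8·2° lon, +5·1° lat → SW at lon -64°, lat 55°.
Cell spans 2° lon × 1° lat.
west -64.00, east -62.00.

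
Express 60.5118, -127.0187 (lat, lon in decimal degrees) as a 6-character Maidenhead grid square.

Add 180° to longitude and 90° to latitude: 52.9813, 150.5118.
Field (20°×10°, letters A–R): 52.9813/20 → 2 → C, 150.5118/10 → 15 → P; chars CP.
Square (2°×1°, digits 0–9): 12.9813/2 → 6, 0.5118/1 → 0; chars 60.
Subsquare (5′×2.5′, letters a–x): 0.9813/0.0833333 → 11 → l, 0.5118/0.0416667 → 12 → m; chars lm.

CP60lm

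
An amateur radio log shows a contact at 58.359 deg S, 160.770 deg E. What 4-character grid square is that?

RD01

Offset from 180°W / 90°S: lon 340.77°, lat 31.64°.
Field (20°×10°, letters A–R): 340.77/20 → 17 → R, 31.64/10 → 3 → D; chars RD.
Square (2°×1°, digits 0–9): 0.77/2 → 0, 1.64/1 → 1; chars 01.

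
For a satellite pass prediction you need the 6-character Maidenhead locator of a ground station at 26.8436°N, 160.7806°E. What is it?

RL06ju

Shift to the Maidenhead origin (180°W, 90°S): lon 340.7806, lat 116.8436.
Field (20°×10°, letters A–R): lon ⌊340.7806/20⌋ = 17 → R; lat ⌊116.8436/10⌋ = 11 → L.
Square (2°×1°, digits 0–9): lon ⌊0.7806/2⌋ = 0; lat ⌊6.8436/1⌋ = 6.
Subsquare (5′×2.5′, letters a–x): lon ⌊0.7806/0.0833333⌋ = 9 → j; lat ⌊0.8436/0.0416667⌋ = 20 → u.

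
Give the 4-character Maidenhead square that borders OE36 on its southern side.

Latitude square 6; −1 → 5.
The longitude characters are unchanged.

OE35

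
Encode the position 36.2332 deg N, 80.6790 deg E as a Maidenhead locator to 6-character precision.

NM06if

Offset from 180°W / 90°S: lon 260.6790°, lat 126.2332°.
Field: 260.6790/20 → 13 → N, 126.2332/10 → 12 → M; chars NM.
Square: 0.6790/2 → 0, 6.2332/1 → 6; chars 06.
Subsquare: 0.6790/0.0833333 → 8 → i, 0.2332/0.0416667 → 5 → f; chars if.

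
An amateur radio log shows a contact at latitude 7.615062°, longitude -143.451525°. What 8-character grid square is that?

BJ87go57

Offset from 180°W / 90°S: lon 36.54847°, lat 97.61506°.
Field: 36.54847/20 → 1 → B, 97.61506/10 → 9 → J; chars BJ.
Square: 16.54847/2 → 8, 7.61506/1 → 7; chars 87.
Subsquare: 0.54847/0.0833333 → 6 → g, 0.61506/0.0416667 → 14 → o; chars go.
Extended square: 0.04847/0.00833333 → 5, 0.03173/0.00416667 → 7; chars 57.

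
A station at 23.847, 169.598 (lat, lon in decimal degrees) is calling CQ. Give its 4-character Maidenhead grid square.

RL43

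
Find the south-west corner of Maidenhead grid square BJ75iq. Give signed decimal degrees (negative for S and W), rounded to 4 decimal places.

5.6667, -145.3333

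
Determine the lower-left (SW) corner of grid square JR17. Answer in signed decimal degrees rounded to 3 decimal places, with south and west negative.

87.000, 2.000

Field J=9, R=17: +9·20° lon, +17·10° lat → SW at lon 0°, lat 80°.
Square 1, 7: +1·2° lon, +7·1° lat → SW at lon 2°, lat 87°.
latitude 87.000, longitude 2.000.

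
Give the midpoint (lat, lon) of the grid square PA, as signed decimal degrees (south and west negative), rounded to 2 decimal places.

Field P=15, A=0: +15·20° lon, +0·10° lat → SW at lon 120°, lat -90°.
Cell spans 20° lon × 10° lat. Centre is SW corner plus half of each.
latitude -85.00, longitude 130.00.

-85.00, 130.00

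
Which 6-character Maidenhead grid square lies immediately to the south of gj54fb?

GJ54fa

Latitude subsquare b = 1; −1 → 0 = a.
The longitude characters are unchanged.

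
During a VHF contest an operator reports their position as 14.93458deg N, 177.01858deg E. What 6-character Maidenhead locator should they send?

RK84mw

Add 180° to longitude and 90° to latitude: 357.0186, 104.9346.
Field (20°×10°, letters A–R): lon ⌊357.0186/20⌋ = 17 → R; lat ⌊104.9346/10⌋ = 10 → K.
Square (2°×1°, digits 0–9): lon ⌊17.0186/2⌋ = 8; lat ⌊4.9346/1⌋ = 4.
Subsquare (5′×2.5′, letters a–x): lon ⌊1.0186/0.0833333⌋ = 12 → m; lat ⌊0.9346/0.0416667⌋ = 22 → w.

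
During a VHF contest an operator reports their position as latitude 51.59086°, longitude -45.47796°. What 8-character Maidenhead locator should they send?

GO71go21

Shift to the Maidenhead origin (180°W, 90°S): lon 134.52204, lat 141.59086.
Field: 134.52204/20 → 6 → G, 141.59086/10 → 14 → O; chars GO.
Square: 14.52204/2 → 7, 1.59086/1 → 1; chars 71.
Subsquare: 0.52204/0.0833333 → 6 → g, 0.59086/0.0416667 → 14 → o; chars go.
Extended square: 0.02204/0.00833333 → 2, 0.00753/0.00416667 → 1; chars 21.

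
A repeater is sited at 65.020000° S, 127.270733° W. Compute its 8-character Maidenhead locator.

CC64ix75

Add 180° to longitude and 90° to latitude: 52.72927, 24.98000.
Field: lon ⌊52.72927/20⌋ = 2 → C; lat ⌊24.98000/10⌋ = 2 → C.
Square: lon ⌊12.72927/2⌋ = 6; lat ⌊4.98000/1⌋ = 4.
Subsquare: lon ⌊0.72927/0.0833333⌋ = 8 → i; lat ⌊0.98000/0.0416667⌋ = 23 → x.
Extended square: lon ⌊0.06260/0.00833333⌋ = 7; lat ⌊0.02167/0.00416667⌋ = 5.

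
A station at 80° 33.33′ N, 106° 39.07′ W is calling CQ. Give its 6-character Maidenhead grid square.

DR60qn

Shift to the Maidenhead origin (180°W, 90°S): lon 73.3488, lat 170.5555.
Field: 73.3488/20 → 3 → D, 170.5555/10 → 17 → R; chars DR.
Square: 13.3488/2 → 6, 0.5555/1 → 0; chars 60.
Subsquare: 1.3488/0.0833333 → 16 → q, 0.5555/0.0416667 → 13 → n; chars qn.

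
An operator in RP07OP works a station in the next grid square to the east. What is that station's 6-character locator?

Longitude subsquare o = 14; +1 → 15 = p.
The latitude characters are unchanged.

RP07pp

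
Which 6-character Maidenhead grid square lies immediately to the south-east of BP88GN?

Longitude subsquare g = 6; +1 → 7 = h.
Latitude subsquare n = 13; −1 → 12 = m.

BP88hm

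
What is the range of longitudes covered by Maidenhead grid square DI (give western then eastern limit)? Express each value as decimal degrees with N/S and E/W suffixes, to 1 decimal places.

Field D=3, I=8: +3·20° lon, +8·10° lat → SW at lon -120°, lat -10°.
Cell spans 20° lon × 10° lat.
west 120.0° W, east 100.0° W.

120.0° W, 100.0° W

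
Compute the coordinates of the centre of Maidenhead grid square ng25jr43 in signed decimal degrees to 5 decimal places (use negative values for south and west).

Field N=13, G=6: +13·20° lon, +6·10° lat → SW at lon 80°, lat -30°.
Square 2, 5: +2·2° lon, +5·1° lat → SW at lon 84°, lat -25°.
Subsquare j=9, r=17: +9·0.0833333° lon, +17·0.0416667° lat → SW at lon 84.75°, lat -24.2917°.
Extended square 4, 3: +4·0.00833333° lon, +3·0.00416667° lat → SW at lon 84.7833°, lat -24.2792°.
Cell spans 0.00833333° lon × 0.00416667° lat. Centre is SW corner plus half of each.
latitude -24.27708, longitude 84.78750.

-24.27708, 84.78750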